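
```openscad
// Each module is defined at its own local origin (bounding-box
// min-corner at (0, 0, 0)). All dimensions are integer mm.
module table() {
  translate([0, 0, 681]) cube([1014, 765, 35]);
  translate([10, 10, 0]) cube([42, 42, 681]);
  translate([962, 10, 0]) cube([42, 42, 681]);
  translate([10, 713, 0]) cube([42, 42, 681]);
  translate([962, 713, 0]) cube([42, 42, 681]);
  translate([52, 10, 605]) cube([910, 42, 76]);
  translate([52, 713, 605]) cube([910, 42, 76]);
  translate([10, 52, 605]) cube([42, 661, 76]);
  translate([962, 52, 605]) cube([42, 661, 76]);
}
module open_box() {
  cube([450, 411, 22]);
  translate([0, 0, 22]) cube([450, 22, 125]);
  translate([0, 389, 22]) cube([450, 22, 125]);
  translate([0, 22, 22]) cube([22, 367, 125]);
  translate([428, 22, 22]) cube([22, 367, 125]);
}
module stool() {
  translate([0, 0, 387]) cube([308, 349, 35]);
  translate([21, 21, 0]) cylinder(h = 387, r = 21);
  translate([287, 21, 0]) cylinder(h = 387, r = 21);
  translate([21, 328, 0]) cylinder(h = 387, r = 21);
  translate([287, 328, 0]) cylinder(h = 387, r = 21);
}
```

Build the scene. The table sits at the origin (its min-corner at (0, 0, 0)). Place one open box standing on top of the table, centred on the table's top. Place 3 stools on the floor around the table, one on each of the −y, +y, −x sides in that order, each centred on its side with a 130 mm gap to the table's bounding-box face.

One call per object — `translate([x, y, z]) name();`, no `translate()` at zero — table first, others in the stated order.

table();
translate([282, 177, 716]) open_box();
translate([353, -479, 0]) stool();
translate([353, 895, 0]) stool();
translate([-438, 208, 0]) stool();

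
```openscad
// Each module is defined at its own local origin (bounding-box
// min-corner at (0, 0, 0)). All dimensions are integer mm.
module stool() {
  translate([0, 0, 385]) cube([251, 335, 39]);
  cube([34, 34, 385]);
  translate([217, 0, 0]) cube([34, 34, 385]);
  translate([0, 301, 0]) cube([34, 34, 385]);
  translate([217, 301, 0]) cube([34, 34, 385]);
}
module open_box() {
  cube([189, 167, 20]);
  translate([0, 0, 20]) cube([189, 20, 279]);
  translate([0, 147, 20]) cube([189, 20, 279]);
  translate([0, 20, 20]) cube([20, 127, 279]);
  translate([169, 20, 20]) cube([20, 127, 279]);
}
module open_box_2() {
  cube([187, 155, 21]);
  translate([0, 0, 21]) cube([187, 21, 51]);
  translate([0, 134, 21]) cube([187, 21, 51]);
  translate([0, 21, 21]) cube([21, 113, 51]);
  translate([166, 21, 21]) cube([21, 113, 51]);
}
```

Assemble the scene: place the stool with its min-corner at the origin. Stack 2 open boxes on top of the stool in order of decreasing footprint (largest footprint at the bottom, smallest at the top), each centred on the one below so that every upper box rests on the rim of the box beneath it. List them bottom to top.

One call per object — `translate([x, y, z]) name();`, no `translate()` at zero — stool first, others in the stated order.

stool();
translate([31, 84, 424]) open_box();
translate([32, 90, 723]) open_box_2();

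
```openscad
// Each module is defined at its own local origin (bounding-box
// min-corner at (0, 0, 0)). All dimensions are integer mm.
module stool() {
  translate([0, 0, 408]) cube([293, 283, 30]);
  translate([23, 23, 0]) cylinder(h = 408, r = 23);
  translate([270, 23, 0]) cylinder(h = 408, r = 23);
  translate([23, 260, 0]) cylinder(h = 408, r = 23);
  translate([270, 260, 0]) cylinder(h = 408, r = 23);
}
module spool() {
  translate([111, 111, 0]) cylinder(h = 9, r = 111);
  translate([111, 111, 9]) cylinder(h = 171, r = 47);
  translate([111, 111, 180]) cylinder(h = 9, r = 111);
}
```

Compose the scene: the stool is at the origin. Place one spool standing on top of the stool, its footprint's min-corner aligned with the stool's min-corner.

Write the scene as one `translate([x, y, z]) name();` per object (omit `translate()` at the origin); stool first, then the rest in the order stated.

stool();
translate([0, 0, 438]) spool();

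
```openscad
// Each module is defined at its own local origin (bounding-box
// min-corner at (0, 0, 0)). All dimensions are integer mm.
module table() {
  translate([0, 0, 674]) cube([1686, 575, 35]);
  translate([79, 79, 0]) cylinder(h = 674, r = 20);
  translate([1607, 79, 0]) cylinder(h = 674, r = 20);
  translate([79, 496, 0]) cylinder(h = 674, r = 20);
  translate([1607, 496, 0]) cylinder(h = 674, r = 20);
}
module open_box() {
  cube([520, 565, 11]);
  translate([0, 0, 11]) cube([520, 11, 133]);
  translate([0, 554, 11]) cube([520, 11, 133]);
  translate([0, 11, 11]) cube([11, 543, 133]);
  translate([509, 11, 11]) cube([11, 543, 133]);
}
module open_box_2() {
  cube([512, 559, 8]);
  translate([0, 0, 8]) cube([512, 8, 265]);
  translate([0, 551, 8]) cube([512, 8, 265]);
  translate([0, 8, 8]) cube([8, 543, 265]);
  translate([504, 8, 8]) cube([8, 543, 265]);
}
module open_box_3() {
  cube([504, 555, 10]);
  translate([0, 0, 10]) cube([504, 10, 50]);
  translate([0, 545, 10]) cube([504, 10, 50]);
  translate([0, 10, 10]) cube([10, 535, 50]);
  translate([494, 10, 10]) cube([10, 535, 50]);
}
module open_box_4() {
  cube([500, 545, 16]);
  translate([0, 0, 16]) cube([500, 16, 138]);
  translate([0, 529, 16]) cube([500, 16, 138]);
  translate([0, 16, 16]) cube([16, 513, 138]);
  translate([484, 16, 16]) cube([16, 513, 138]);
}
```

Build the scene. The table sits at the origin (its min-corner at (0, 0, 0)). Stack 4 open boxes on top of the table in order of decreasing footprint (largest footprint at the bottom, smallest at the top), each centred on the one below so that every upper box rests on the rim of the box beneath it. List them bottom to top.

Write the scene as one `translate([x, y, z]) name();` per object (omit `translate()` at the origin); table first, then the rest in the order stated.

table();
translate([583, 5, 709]) open_box();
translate([587, 8, 853]) open_box_2();
translate([591, 10, 1126]) open_box_3();
translate([593, 15, 1186]) open_box_4();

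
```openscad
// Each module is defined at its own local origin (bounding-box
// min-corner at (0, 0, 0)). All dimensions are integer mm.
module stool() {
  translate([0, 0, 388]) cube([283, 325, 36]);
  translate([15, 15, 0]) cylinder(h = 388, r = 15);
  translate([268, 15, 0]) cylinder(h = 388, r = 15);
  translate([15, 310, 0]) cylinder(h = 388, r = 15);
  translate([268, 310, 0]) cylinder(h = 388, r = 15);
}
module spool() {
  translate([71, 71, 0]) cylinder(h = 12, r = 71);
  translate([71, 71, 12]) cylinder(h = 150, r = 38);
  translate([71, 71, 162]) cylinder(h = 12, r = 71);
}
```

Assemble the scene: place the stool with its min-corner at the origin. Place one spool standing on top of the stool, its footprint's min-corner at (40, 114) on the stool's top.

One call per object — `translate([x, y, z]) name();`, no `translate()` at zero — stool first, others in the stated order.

stool();
translate([40, 114, 424]) spool();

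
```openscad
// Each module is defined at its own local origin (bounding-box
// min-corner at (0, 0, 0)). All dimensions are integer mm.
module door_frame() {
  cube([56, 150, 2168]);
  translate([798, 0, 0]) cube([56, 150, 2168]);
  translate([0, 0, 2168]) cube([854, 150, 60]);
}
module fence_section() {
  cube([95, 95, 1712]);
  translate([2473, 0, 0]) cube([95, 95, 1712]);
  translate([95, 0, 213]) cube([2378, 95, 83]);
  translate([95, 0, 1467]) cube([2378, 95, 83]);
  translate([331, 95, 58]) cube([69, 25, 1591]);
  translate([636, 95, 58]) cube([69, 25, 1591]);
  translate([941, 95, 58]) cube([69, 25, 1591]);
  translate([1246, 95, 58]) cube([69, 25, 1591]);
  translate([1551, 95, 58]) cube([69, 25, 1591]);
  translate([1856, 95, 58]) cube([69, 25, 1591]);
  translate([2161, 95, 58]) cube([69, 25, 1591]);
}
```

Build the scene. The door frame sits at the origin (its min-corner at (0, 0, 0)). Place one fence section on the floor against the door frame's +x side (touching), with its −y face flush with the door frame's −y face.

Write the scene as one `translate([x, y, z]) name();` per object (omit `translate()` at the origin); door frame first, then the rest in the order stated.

door_frame();
translate([854, 0, 0]) fence_section();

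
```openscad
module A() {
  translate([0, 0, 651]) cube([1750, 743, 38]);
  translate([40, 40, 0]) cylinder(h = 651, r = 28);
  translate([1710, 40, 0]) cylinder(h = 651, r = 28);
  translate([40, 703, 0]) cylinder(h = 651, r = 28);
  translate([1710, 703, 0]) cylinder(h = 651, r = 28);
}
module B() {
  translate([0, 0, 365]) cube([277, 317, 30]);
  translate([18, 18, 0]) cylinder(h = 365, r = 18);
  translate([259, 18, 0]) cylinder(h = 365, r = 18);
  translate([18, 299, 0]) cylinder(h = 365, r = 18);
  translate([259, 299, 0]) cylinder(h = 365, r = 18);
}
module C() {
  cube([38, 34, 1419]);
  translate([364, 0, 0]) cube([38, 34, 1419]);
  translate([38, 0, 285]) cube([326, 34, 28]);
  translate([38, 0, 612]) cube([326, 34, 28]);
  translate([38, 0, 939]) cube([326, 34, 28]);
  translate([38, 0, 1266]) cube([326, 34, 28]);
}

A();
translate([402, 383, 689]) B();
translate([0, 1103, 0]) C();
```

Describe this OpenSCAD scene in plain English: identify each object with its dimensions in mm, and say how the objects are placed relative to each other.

A is a table with a 1750×743 mm rectangular top, 38 mm thick, top surface at z = 689 mm, supported by four round legs of 56 mm diameter, each leg's bounding box inset 12 mm from the nearest pair of top edges, running from the floor.

B is a four-legged stool. The seat is a 277×317×30 mm slab whose top surface is at z = 395 mm; four round legs, each 36 mm in diameter, run from the floor (z = 0) to the underside of the seat, each leg's axis is inset half a diameter from the nearest pair of seat edges (so the leg's bounding box is flush with the corner).

C is a wooden ladder with two side rails of 38×34 mm section and 1419 mm height, set 402 mm apart overall. Between them run 4 rectangular rungs (34 mm deep, 28 mm thick), front faces flush with the rails' −y face. The bottom of the first rung is 285 mm above the floor and each subsequent rung is 327 mm higher than the one below.

The stool is on top of the table. The ladder is on the floor beside the table on its +y side.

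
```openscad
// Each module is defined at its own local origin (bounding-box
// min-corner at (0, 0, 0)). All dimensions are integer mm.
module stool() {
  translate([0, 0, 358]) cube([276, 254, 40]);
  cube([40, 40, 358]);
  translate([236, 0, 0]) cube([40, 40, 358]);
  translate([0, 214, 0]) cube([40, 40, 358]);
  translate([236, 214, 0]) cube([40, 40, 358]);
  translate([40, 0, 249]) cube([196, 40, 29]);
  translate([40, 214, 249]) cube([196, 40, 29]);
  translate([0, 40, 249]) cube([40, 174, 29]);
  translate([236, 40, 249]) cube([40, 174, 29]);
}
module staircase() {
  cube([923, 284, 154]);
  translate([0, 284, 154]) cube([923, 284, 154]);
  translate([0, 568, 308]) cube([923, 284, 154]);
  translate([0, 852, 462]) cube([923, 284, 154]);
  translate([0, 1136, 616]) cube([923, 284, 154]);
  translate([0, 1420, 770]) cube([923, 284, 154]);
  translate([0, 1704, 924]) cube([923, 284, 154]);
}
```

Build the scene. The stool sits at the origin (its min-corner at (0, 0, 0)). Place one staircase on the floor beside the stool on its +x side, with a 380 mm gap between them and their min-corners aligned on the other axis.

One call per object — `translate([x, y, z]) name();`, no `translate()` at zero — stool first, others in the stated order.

stool();
translate([656, 0, 0]) staircase();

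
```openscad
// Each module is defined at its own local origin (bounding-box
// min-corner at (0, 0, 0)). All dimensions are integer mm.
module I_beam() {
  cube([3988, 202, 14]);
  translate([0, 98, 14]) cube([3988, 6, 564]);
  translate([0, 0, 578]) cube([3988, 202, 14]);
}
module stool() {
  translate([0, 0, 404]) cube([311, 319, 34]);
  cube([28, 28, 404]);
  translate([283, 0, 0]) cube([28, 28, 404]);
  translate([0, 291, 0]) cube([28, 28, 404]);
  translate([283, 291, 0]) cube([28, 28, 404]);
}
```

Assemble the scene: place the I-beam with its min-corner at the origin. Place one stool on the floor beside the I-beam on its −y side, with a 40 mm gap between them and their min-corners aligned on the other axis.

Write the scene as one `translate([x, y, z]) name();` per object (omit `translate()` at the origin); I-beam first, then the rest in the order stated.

I_beam();
translate([0, -359, 0]) stool();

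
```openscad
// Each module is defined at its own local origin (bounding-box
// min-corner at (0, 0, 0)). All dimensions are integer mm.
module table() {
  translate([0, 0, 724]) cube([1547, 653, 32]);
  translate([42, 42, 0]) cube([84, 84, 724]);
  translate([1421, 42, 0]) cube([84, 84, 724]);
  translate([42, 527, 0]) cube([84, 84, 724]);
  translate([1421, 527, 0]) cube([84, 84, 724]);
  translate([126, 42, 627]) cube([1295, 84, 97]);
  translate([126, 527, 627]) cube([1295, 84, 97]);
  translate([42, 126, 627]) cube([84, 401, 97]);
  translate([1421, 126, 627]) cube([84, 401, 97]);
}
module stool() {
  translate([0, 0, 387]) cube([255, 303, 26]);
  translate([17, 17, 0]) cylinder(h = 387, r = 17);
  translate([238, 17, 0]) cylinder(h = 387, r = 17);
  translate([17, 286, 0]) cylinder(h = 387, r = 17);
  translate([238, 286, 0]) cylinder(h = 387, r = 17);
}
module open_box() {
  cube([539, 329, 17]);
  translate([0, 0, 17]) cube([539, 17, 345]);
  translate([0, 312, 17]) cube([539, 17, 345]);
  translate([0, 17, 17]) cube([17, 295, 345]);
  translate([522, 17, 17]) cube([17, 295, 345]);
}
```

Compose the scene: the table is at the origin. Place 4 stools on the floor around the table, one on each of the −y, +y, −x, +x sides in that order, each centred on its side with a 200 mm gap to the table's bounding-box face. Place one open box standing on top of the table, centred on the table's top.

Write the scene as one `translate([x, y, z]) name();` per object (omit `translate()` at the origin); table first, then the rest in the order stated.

table();
translate([646, -503, 0]) stool();
translate([646, 853, 0]) stool();
translate([-455, 175, 0]) stool();
translate([1747, 175, 0]) stool();
translate([504, 162, 756]) open_box();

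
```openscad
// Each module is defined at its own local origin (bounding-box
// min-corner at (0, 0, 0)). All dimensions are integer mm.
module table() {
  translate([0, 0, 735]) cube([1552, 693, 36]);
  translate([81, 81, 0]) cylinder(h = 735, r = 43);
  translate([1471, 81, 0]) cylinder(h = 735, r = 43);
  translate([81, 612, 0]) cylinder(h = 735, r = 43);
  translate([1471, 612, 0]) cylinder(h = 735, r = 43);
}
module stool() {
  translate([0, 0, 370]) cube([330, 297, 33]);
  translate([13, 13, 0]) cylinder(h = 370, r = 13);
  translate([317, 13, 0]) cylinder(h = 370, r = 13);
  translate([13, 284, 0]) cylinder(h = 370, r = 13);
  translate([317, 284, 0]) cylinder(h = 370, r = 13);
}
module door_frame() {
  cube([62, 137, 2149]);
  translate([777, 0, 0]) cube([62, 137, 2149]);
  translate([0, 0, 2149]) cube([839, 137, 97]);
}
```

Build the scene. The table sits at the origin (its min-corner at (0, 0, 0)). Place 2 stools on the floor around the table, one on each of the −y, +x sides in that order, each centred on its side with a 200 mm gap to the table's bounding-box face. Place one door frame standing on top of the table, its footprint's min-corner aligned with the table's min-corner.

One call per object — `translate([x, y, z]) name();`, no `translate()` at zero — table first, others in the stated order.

table();
translate([611, -497, 0]) stool();
translate([1752, 198, 0]) stool();
translate([0, 0, 771]) door_frame();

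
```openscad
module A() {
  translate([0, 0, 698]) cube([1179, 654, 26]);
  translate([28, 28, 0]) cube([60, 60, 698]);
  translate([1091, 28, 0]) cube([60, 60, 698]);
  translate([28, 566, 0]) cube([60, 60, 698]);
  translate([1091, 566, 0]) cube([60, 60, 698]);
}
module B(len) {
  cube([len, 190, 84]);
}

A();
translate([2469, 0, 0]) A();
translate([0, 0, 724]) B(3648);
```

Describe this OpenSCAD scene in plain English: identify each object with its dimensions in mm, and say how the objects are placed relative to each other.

A is a rectangular dining table. The top is 1179×654×26 mm with its upper surface at z = 724 mm. It stands on four 60×60 mm square legs, each inset 28 mm from the nearest pair of top edges, running from the floor to the underside of the top.

B is a rectangular beam 3648 mm long (x), 190 mm deep (y), 84 mm thick (z).

The beam spans the tops of two tables placed 1290 mm apart, resting at z = 724 mm.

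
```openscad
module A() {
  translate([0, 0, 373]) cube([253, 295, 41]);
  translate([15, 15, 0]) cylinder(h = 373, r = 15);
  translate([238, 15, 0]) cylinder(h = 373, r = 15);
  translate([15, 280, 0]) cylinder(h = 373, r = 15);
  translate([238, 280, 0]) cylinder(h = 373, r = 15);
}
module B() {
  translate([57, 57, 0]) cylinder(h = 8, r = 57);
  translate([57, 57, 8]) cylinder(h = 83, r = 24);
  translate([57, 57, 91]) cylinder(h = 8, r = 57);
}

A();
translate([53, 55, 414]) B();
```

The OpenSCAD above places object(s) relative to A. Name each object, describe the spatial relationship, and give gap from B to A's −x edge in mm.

A is a stool. B is a spool. The spool is on top of the stool. The gap from the spool to the stool's −x edge is 53 mm.

The spool's min-x is at 53; the stool's min-x is 0; gap = 53 mm.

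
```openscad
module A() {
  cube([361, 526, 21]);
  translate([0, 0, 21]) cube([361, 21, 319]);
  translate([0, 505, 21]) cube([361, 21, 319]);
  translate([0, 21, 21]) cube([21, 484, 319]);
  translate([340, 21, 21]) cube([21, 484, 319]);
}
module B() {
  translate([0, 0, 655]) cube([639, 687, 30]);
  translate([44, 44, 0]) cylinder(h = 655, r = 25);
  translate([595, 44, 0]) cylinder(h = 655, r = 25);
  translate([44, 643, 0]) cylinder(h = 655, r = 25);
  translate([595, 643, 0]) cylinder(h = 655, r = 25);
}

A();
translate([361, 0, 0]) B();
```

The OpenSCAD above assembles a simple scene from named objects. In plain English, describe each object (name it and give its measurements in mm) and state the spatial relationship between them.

A is an open storage box with external size 361×526×340 mm and wall thickness 21 mm (the base is also 21 mm thick). The base covers the whole footprint; the four walls stand on the base, with the y-facing walls full-width and the x-facing walls fitting between their inner faces.

B is a table with a 639×687 mm rectangular top, 30 mm thick, top surface at z = 685 mm, supported by four round legs of 50 mm diameter, each leg's bounding box inset 19 mm from the nearest pair of top edges, running from the floor.

The table is against the open box's +x side, with their −y faces flush.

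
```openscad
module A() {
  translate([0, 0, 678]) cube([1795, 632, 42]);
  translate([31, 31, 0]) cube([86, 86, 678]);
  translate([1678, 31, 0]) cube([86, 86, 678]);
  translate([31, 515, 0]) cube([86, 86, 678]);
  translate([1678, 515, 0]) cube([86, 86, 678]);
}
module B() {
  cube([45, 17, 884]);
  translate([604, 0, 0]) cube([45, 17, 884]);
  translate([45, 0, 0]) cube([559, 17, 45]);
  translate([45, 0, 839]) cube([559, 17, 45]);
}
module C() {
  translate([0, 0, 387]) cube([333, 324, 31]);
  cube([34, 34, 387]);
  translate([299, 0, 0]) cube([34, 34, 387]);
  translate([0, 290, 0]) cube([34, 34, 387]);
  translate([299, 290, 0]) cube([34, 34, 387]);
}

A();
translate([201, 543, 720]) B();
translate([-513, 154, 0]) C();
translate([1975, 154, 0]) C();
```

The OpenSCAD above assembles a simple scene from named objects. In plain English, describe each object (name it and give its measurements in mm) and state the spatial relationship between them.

A is a table with a 1795×632 mm rectangular top, 42 mm thick, top surface at z = 720 mm, supported by four 86×86 mm square legs, each inset 31 mm from the nearest pair of top edges, running from the floor.

B is a picture frame with a 559×794 mm rectangular opening (x by z) and a uniform 45 mm border on every side. Frame depth is 17 mm along y. It is built from two vertical stiles running the full outside height and two horizontal rails spanning the gap between the stiles.

C is a four-legged stool. The seat is 333×324 mm, 31 mm thick, top at z = 418 mm. It stands on four square legs, each 34×34 mm in cross-section, from z = 0 to the seat underside, each flush with a corner of the seat.

The picture frame is on top of the table. Two stools sit around the table at the −x, +x sides.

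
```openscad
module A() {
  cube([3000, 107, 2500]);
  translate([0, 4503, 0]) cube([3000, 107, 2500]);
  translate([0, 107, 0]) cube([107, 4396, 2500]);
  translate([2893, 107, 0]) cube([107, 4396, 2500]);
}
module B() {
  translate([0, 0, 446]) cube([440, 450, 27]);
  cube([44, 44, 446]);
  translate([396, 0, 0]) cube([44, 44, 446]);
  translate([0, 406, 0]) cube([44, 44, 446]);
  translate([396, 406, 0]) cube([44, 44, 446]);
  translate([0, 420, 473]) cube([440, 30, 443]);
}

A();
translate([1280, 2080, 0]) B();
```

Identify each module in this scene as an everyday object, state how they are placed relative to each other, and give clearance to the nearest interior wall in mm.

A is a house frame. B is a chair. The chair sits inside the house frame, centred. The clearance to the nearest interior wall is 1173 mm.

Clearances: x = 1173, y = 1973; minimum 1173 mm.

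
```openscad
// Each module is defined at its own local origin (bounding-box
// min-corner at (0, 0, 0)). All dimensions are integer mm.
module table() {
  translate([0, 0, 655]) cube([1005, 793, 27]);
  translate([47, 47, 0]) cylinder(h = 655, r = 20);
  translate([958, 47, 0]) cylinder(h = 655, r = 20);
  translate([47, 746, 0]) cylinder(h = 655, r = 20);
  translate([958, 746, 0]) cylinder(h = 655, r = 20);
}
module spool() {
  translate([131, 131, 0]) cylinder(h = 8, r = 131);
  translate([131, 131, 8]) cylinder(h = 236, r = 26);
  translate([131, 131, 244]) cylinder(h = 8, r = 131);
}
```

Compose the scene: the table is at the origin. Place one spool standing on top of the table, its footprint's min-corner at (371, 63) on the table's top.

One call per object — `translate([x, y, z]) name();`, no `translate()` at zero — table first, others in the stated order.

table();
translate([371, 63, 682]) spool();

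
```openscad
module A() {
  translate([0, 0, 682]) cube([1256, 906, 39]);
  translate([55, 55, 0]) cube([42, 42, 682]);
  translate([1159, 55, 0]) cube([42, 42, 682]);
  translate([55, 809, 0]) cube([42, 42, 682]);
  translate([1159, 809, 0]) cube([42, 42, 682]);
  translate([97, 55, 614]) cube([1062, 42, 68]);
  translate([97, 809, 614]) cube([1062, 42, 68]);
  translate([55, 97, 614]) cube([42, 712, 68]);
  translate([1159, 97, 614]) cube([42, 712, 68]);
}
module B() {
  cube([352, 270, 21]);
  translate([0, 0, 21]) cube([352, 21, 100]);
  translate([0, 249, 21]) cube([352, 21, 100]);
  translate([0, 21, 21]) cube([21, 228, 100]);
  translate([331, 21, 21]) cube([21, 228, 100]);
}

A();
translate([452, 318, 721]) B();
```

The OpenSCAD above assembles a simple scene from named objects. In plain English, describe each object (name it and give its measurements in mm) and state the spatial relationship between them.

A is a table: top 1256 mm (x) × 906 mm (y), 39 mm thick, upper face at z = 721 mm, on four 42×42 mm square legs, each inset 55 mm from the nearest pair of top edges, running from z = 0 to the bottom of the top. Four apron rails, 42 mm thick and 68 mm tall, run between adjacent legs with their top edges flush with the underside of the top and their outer faces flush with the legs' outer faces.

B is an open-topped rectangular box: outside dimensions 352×270×121 mm, with a uniform wall and base thickness of 21 mm. The base is a full 352×270 slab on the floor; four walls sit on top of the base. The front and back walls (the −y and +y sides) span the full width; the two side walls fit between them.

The open box is on top of the table, centred.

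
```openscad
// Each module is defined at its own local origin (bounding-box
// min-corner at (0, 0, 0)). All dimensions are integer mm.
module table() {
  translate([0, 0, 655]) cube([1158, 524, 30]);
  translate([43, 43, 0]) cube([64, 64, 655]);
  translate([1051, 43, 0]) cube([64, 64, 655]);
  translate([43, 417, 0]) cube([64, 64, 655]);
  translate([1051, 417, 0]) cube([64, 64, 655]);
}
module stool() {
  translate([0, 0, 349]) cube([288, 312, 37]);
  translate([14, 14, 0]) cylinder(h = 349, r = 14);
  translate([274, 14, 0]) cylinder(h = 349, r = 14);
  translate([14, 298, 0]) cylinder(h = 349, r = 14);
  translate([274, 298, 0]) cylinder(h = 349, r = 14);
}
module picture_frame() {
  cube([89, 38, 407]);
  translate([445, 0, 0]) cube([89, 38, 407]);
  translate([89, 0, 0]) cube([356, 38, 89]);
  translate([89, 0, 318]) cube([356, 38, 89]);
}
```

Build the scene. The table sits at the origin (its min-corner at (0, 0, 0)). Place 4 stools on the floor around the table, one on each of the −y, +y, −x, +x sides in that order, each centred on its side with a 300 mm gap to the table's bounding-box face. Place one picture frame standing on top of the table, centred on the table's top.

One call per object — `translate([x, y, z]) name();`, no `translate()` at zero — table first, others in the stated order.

table();
translate([435, -612, 0]) stool();
translate([435, 824, 0]) stool();
translate([-588, 106, 0]) stool();
translate([1458, 106, 0]) stool();
translate([312, 243, 685]) picture_frame();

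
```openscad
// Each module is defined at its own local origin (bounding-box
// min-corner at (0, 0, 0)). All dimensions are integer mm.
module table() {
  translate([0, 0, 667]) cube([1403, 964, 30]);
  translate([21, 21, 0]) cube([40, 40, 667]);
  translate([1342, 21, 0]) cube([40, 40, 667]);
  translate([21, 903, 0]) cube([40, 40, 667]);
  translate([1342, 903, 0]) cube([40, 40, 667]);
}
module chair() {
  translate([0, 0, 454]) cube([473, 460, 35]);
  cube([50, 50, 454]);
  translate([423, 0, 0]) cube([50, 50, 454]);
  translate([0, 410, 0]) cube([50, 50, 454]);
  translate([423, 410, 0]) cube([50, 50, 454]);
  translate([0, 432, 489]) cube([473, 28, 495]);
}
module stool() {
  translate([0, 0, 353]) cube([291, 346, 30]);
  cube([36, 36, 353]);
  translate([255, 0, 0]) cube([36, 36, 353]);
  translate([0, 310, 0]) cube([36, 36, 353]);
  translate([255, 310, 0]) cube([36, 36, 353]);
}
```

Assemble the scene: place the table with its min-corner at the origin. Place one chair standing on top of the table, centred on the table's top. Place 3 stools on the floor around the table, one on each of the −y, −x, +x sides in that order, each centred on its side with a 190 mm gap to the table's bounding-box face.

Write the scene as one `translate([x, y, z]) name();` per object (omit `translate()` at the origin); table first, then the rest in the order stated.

table();
translate([465, 252, 697]) chair();
translate([556, -536, 0]) stool();
translate([-481, 309, 0]) stool();
translate([1593, 309, 0]) stool();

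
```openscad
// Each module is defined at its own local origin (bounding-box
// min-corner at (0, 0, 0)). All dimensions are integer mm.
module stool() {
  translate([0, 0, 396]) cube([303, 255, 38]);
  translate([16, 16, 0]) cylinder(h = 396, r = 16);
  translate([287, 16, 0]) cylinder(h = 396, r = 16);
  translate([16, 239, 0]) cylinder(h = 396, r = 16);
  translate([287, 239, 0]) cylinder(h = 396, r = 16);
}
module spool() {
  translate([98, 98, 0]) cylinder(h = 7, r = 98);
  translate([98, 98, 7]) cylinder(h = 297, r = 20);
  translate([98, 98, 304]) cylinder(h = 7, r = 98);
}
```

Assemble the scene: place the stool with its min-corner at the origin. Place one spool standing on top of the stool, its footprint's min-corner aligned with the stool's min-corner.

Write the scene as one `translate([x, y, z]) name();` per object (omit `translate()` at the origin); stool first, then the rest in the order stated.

stool();
translate([0, 0, 434]) spool();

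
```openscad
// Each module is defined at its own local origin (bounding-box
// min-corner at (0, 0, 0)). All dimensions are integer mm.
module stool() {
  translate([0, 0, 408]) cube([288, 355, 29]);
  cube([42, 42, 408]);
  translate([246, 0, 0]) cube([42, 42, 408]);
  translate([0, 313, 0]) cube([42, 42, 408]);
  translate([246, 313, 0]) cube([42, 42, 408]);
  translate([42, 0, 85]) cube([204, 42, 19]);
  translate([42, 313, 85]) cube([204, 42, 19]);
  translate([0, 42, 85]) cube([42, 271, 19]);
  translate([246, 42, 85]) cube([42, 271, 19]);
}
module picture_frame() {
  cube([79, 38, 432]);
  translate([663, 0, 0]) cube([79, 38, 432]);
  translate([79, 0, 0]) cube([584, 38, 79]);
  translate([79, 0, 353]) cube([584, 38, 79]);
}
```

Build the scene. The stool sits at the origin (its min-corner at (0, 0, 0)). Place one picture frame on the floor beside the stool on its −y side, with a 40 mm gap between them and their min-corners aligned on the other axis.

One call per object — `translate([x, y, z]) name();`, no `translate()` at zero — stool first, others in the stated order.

stool();
translate([0, -78, 0]) picture_frame();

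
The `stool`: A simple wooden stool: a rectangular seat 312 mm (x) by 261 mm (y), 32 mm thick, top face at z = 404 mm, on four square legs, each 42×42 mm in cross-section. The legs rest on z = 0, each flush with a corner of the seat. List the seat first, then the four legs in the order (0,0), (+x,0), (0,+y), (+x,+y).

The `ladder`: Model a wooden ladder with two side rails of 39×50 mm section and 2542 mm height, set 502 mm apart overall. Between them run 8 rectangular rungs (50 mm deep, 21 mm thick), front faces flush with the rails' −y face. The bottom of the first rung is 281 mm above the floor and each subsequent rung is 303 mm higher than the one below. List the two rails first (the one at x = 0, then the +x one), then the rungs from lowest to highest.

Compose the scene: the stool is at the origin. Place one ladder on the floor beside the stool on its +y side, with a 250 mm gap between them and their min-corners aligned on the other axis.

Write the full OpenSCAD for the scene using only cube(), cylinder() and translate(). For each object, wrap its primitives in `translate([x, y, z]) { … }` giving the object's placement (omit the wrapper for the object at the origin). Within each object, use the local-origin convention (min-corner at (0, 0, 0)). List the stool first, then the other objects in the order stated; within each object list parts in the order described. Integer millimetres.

translate([0, 0, 372]) cube([312, 261, 32]);
cube([42, 42, 372]);
translate([270, 0, 0]) cube([42, 42, 372]);
translate([0, 219, 0]) cube([42, 42, 372]);
translate([270, 219, 0]) cube([42, 42, 372]);
translate([0, 511, 0]) {
  cube([39, 50, 2542]);
  translate([463, 0, 0]) cube([39, 50, 2542]);
  translate([39, 0, 281]) cube([424, 50, 21]);
  translate([39, 0, 584]) cube([424, 50, 21]);
  translate([39, 0, 887]) cube([424, 50, 21]);
  translate([39, 0, 1190]) cube([424, 50, 21]);
  translate([39, 0, 1493]) cube([424, 50, 21]);
  translate([39, 0, 1796]) cube([424, 50, 21]);
  translate([39, 0, 2099]) cube([424, 50, 21]);
  translate([39, 0, 2402]) cube([424, 50, 21]);
}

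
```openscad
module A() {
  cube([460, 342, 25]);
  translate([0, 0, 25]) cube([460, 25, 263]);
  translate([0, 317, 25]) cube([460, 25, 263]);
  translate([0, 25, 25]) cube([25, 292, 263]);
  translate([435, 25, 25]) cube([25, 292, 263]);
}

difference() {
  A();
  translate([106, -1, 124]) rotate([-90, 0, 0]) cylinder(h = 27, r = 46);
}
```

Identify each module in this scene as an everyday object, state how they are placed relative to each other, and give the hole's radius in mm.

The subtracted cylinder has r = 46 mm.

A is an open box. The open box has a circular hole through its front wall. The hole's radius is 46 mm.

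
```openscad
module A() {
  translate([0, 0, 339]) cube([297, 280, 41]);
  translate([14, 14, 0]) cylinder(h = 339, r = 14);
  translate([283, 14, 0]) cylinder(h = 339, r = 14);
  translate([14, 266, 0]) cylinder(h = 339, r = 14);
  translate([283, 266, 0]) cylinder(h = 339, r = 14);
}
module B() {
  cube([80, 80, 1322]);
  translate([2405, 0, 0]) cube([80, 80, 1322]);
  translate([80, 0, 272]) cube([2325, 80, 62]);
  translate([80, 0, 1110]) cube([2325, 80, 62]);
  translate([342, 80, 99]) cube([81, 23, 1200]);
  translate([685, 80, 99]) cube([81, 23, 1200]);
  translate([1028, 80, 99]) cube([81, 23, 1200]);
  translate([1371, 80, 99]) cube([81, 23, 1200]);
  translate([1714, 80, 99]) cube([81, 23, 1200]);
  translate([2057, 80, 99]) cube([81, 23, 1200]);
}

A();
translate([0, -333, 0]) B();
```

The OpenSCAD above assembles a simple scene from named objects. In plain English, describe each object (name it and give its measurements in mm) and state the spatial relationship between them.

A is a four-legged stool. The seat is a 297×280×41 mm slab whose top surface is at z = 380 mm; four round legs, each 28 mm in diameter, run from the floor (z = 0) to the underside of the seat, each leg's axis is inset half a diameter from the nearest pair of seat edges (so the leg's bounding box is flush with the corner).

B is a fence section. Two 80×80 mm posts, 1322 mm tall, stand on the floor with a clear span of 2325 mm between their inner faces. Two horizontal rails of 80×62 mm section span the gap between the posts with their undersides at z = 272 mm and z = 1110 mm, flush with the posts' −y face. 6 pickets, each 81 mm wide, 23 mm thick and 1200 mm tall, are fixed to the +y face of the rails with their bottoms at z = 99 mm, evenly spaced across the span with equal gaps (rounded down to the nearest mm) at the −x end and between each pair — any rounding remainder accumulates at the +x end.

The fence section is on the floor beside the stool on its −y side.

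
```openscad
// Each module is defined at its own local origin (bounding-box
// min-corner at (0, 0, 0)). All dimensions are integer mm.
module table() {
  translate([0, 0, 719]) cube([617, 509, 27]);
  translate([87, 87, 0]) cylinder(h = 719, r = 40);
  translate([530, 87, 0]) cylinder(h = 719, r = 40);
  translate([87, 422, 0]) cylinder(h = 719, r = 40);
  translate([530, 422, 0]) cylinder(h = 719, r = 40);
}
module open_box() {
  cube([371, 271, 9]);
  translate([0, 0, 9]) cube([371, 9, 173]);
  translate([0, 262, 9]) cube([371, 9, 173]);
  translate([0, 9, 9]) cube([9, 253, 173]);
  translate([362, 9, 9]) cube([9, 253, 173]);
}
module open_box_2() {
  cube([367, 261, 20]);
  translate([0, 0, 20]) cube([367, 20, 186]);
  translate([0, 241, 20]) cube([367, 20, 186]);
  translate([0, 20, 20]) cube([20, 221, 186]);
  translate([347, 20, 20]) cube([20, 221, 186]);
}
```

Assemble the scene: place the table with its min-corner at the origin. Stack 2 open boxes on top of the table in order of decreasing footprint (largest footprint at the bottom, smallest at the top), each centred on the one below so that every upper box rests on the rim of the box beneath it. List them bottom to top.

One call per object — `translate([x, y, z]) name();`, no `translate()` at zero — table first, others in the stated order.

table();
translate([123, 119, 746]) open_box();
translate([125, 124, 928]) open_box_2();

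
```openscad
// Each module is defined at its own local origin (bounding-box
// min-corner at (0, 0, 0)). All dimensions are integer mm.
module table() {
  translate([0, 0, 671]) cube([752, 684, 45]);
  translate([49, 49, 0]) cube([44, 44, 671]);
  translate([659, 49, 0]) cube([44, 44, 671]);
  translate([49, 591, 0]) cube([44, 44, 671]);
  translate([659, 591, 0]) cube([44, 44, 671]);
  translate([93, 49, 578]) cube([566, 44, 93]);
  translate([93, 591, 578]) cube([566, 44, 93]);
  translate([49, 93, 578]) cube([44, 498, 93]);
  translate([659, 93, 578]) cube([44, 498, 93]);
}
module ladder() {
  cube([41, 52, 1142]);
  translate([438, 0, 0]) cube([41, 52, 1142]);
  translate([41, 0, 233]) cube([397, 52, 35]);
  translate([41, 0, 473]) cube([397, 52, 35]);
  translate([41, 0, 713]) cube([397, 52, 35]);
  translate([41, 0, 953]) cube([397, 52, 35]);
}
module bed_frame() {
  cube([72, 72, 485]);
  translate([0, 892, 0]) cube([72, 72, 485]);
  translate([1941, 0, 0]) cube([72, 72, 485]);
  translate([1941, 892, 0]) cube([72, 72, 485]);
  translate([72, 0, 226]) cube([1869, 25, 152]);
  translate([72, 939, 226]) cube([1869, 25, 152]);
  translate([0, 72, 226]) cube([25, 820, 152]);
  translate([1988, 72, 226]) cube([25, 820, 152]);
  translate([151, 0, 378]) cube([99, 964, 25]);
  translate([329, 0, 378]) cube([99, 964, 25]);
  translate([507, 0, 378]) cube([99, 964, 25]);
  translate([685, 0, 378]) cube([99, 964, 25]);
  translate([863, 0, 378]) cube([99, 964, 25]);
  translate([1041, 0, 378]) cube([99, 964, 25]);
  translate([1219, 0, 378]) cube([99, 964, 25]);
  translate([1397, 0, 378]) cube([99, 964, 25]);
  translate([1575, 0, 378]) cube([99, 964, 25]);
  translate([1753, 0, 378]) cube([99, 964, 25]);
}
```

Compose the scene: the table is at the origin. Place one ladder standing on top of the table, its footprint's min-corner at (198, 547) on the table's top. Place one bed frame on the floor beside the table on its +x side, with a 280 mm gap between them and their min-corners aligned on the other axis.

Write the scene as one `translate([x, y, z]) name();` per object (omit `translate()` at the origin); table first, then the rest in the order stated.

table();
translate([198, 547, 716]) ladder();
translate([1032, 0, 0]) bed_frame();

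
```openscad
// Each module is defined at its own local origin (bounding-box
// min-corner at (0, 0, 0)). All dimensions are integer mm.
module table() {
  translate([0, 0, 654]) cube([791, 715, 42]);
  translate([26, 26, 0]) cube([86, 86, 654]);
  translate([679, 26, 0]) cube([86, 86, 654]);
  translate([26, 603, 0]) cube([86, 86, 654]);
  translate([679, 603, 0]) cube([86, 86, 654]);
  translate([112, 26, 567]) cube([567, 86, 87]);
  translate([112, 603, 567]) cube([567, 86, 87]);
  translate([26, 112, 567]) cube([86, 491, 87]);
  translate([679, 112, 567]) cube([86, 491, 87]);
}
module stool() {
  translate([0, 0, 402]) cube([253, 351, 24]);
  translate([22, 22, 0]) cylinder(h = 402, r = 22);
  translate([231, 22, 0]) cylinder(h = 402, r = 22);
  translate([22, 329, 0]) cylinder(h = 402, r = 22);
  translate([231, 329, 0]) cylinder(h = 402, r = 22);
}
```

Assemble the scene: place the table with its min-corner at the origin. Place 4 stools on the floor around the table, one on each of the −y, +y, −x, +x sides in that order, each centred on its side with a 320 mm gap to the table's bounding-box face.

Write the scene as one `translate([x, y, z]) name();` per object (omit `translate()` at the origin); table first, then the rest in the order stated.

table();
translate([269, -671, 0]) stool();
translate([269, 1035, 0]) stool();
translate([-573, 182, 0]) stool();
translate([1111, 182, 0]) stool();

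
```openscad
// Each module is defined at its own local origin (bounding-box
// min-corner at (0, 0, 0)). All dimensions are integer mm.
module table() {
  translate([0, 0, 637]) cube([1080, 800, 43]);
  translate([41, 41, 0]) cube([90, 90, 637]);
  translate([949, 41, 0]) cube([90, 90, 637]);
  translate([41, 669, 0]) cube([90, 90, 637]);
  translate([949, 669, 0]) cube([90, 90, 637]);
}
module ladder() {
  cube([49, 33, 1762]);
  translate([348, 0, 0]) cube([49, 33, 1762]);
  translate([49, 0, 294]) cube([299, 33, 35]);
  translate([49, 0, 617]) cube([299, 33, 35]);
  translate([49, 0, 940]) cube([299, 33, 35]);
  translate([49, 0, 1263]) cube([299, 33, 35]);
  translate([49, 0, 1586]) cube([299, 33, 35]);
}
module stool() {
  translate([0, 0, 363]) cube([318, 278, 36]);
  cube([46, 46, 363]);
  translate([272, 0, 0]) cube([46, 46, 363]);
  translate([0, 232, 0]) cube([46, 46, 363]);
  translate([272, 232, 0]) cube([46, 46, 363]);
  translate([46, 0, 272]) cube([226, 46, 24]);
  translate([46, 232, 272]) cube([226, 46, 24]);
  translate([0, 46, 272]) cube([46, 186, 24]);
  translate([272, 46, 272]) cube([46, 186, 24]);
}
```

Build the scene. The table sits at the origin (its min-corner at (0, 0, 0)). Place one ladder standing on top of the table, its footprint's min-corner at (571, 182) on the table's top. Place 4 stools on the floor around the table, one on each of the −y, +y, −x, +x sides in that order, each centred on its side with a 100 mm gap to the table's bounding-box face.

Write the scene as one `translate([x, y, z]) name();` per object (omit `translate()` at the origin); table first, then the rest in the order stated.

table();
translate([571, 182, 680]) ladder();
translate([381, -378, 0]) stool();
translate([381, 900, 0]) stool();
translate([-418, 261, 0]) stool();
translate([1180, 261, 0]) stool();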